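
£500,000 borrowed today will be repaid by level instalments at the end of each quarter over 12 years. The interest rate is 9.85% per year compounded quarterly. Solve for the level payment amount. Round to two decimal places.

£17,872.37

Level ordinary annuity; solve PV = PMT × [(1 − (1+r)^−n)/r] for PMT.
Periodic rate r = 0.0985/4 per quarter; n is counted in quarters.
With n = 48: PMT = 500,000 / ([(1 − (1+r)^−n)/r]) = £17,872.37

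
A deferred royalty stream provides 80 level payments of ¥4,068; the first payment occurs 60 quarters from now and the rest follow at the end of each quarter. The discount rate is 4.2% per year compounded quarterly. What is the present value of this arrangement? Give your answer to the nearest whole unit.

Ordinary annuity of 80 payments, first payment at period 60.
Periodic rate r = 0.042/4 per quarter; n is counted in quarters.
The ordinary-annuity PV formula values the stream one period before the first payment (period 59); discount that back 59 periods:
PV₀ = 4,068 × [1 − (1+r)^−80] / r × (1+r)^−59 = ¥118,486

¥118,486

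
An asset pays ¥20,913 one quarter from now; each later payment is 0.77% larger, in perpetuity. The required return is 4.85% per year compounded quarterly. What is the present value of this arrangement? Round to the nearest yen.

Periodic rate r = 0.0485/4 per quarter.
Growing perpetuity (Gordon): PV = PMT₁ / (r − g) = 20,913 / (r − 0.0077) = ¥4,726,102.

¥4,726,102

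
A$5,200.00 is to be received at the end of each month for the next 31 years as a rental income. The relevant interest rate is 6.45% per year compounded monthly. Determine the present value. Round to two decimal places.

A$835,744.07

This is an ordinary annuity: 372 payments of A$5,200.00 at the end of each month.
Periodic rate r = 0.0645/12 per month; n is counted in months.
PV = PMT × [(1 − (1+r)^−n)/r] = 5,200 × [1 − (1+r)^−372] / r = A$835,744.07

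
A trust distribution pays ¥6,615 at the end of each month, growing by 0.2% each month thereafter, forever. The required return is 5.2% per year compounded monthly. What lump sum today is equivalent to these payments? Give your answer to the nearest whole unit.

Periodic rate r = 0.052/12 per month.
Growing perpetuity (Gordon): PV = PMT₁ / (r − g) = 6,615 / (r − 0.002) = ¥2,835,000.

¥2,835,000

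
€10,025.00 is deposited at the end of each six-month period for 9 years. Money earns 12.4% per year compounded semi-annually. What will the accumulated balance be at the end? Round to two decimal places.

This is an ordinary annuity: 18 deposits of €10,025.00 at the end of each six-month period.
Periodic rate r = 0.124/2 per half-year; n is counted in half-years.
FV = PMT × [((1+r)^n − 1)/r] = 10,025 × [(1+r)^18 − 1] / r = €315,763.15

€315,763.15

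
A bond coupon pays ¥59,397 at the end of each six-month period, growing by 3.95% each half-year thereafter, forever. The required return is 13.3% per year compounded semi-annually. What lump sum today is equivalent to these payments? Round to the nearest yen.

¥2,199,889

Periodic rate r = 0.133/2 per half-year.
Growing perpetuity (Gordon): PV = PMT₁ / (r − g) = 59,397 / (r − 0.0395) = ¥2,199,889.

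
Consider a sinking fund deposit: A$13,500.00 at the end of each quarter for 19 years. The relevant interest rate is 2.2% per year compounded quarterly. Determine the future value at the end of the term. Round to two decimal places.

A$1,269,446.84

This is an ordinary annuity: 76 deposits of A$13,500.00 at the end of each quarter.
Periodic rate r = 0.022/4 per quarter; n is counted in quarters.
FV = PMT × [((1+r)^n − 1)/r] = 13,500 × [(1+r)^76 − 1] / r = A$1,269,446.84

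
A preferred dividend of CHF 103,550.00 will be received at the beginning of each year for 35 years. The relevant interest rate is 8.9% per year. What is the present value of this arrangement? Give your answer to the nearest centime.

CHF 1,202,939.91

This is an annuity due: 35 payments of CHF 103,550.00 at the beginning of each year.
Periodic rate r = 0.089 per year.
PV = PMT × [(1 − (1+r)^−n)/r] × (1+r) = 103,550 × [1 − (1+r)^−35] / r × (1+r) = CHF 1,202,939.91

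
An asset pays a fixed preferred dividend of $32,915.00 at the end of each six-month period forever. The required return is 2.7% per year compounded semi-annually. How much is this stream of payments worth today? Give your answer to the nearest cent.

Periodic rate r = 0.027/2 per half-year.
Level perpetuity: PV = PMT / r = 32,915 / (0.027/2) = $2,438,148.15.

$2,438,148.15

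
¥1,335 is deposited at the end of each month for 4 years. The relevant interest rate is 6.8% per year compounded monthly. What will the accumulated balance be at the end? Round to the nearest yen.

¥73,404

This is an ordinary annuity: 48 deposits of ¥1,335 at the end of each month.
Periodic rate r = 0.068/12 per month; n is counted in months.
FV = PMT × [((1+r)^n − 1)/r] = 1,335 × [(1+r)^48 − 1] / r = ¥73,404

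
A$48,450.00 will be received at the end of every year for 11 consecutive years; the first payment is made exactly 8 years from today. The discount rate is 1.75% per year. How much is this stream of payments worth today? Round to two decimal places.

A$425,983.12

Ordinary annuity of 11 payments, first payment at period 8.
Periodic rate r = 0.0175 per year.
The ordinary-annuity PV formula values the stream one period before the first payment (period 7); discount that back 7 periods:
PV₀ = 48,450 × [1 − (1+r)^−11] / r × (1+r)^−7 = A$425,983.12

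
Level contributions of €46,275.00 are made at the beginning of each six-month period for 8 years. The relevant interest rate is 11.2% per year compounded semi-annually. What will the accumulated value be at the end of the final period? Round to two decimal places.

This is an annuity due: 16 deposits of €46,275.00 at the beginning of each six-month period.
Periodic rate r = 0.112/2 per half-year; n is counted in half-years.
FV = PMT × [((1+r)^n − 1)/r] × (1+r) = 46,275 × [(1+r)^16 − 1] / r × (1+r) = €1,214,013.61

€1,214,013.61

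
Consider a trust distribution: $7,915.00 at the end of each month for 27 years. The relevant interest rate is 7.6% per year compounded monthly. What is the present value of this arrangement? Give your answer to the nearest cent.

$1,088,131.21

This is an ordinary annuity: 324 payments of $7,915.00 at the end of each month.
Periodic rate r = 0.076/12 per month; n is counted in months.
PV = PMT × [(1 − (1+r)^−n)/r] = 7,915 × [1 − (1+r)^−324] / r = $1,088,131.21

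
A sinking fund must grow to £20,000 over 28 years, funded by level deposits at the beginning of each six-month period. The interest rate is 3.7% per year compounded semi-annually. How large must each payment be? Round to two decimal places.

Level annuity due; solve FV = PMT × [((1+r)^n − 1)/r] × (1+r) for PMT.
Periodic rate r = 0.037/2 per half-year; n is counted in half-years.
With n = 56: PMT = 20,000 / ([((1+r)^n − 1)/r] × (1+r)) = £202.79

£202.79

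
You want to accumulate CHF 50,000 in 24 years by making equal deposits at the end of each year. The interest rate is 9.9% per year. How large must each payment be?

CHF 573.11

Level ordinary annuity; solve FV = PMT × [((1+r)^n − 1)/r] for PMT.
Periodic rate r = 0.099 per year.
With n = 24: PMT = 50,000 / ([((1+r)^n − 1)/r]) = CHF 573.11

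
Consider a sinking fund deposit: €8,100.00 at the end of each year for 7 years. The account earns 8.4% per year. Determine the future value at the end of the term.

€73,165.52

This is an ordinary annuity: 7 deposits of €8,100.00 at the end of each year.
Periodic rate r = 0.084 per year.
FV = PMT × [((1+r)^n − 1)/r] = 8,100 × [(1+r)^7 − 1] / r = €73,165.52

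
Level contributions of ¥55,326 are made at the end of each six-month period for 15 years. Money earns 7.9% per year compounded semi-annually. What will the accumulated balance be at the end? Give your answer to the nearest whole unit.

¥3,077,165

This is an ordinary annuity: 30 deposits of ¥55,326 at the end of each six-month period.
Periodic rate r = 0.079/2 per half-year; n is counted in half-years.
FV = PMT × [((1+r)^n − 1)/r] = 55,326 × [(1+r)^30 − 1] / r = ¥3,077,165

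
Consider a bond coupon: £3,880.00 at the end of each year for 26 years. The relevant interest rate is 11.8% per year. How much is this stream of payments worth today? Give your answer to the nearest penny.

This is an ordinary annuity: 26 payments of £3,880.00 at the end of each year.
Periodic rate r = 0.118 per year.
PV = PMT × [(1 − (1+r)^−n)/r] = 3,880 × [1 − (1+r)^−26] / r = £31,072.25

£31,072.25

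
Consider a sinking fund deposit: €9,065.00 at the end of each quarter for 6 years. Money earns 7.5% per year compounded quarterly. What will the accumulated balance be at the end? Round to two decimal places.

This is an ordinary annuity: 24 deposits of €9,065.00 at the end of each quarter.
Periodic rate r = 0.075/4 per quarter; n is counted in quarters.
FV = PMT × [((1+r)^n − 1)/r] = 9,065 × [(1+r)^24 − 1] / r = €271,607.23

€271,607.23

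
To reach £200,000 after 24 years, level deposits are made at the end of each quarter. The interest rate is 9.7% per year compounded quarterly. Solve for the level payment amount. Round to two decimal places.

Level ordinary annuity; solve FV = PMT × [((1+r)^n − 1)/r] for PMT.
Periodic rate r = 0.097/4 per quarter; n is counted in quarters.
With n = 96: PMT = 200,000 / ([((1+r)^n − 1)/r]) = £540.31

£540.31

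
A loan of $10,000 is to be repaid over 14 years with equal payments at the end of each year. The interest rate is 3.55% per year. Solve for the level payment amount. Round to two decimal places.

Level ordinary annuity; solve PV = PMT × [(1 − (1+r)^−n)/r] for PMT.
Periodic rate r = 0.0355 per year.
With n = 14: PMT = 10,000 / ([(1 − (1+r)^−n)/r]) = $918.78

$918.78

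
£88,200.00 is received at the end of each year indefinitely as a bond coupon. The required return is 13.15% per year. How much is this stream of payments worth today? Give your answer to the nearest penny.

£670,722.43

Periodic rate r = 0.1315 per year.
Level perpetuity: PV = PMT / r = 88,200 / (0.1315) = £670,722.43.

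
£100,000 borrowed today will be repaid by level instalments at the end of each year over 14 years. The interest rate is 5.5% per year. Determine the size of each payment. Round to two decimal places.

£10,427.91

Level ordinary annuity; solve PV = PMT × [(1 − (1+r)^−n)/r] for PMT.
Periodic rate r = 0.055 per year.
With n = 14: PMT = 100,000 / ([(1 − (1+r)^−n)/r]) = £10,427.91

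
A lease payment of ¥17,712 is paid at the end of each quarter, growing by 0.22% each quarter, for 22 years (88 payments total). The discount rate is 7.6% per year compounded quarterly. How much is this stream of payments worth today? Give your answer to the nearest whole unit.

¥810,158

Periodic rate r = 0.076/4 per quarter; n is counted in quarters.
Growing ordinary annuity: PV = PMT₁ × [1 − ((1+g)/(1+r))^n] / (r − g) = 17,712 × [1 − ((1+0.0022)/(1+r))^88] / (r − 0.0022) = ¥810,158.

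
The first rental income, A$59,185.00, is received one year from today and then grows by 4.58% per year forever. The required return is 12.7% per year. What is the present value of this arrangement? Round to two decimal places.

Periodic rate r = 0.127 per year.
Growing perpetuity (Gordon): PV = PMT₁ / (r − g) = 59,185 / (r − 0.0458) = A$728,879.31.

A$728,879.31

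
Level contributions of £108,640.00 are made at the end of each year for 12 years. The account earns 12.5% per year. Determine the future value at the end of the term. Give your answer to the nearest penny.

This is an ordinary annuity: 12 deposits of £108,640.00 at the end of each year.
Periodic rate r = 0.125 per year.
FV = PMT × [((1+r)^n − 1)/r] = 108,640 × [(1+r)^12 − 1] / r = £2,702,868.18

£2,702,868.18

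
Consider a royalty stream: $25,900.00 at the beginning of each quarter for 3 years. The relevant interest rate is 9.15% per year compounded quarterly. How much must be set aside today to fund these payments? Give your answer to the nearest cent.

$275,283.25

This is an annuity due: 12 payments of $25,900.00 at the beginning of each quarter.
Periodic rate r = 0.0915/4 per quarter; n is counted in quarters.
PV = PMT × [(1 − (1+r)^−n)/r] × (1+r) = 25,900 × [1 − (1+r)^−12] / r × (1+r) = $275,283.25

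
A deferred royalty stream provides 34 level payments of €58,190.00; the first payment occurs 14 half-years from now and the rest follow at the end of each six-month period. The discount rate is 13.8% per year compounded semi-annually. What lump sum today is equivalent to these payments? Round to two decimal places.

Ordinary annuity of 34 payments, first payment at period 14.
Periodic rate r = 0.138/2 per half-year; n is counted in half-years.
The ordinary-annuity PV formula values the stream one period before the first payment (period 13); discount that back 13 periods:
PV₀ = 58,190 × [1 − (1+r)^−34] / r × (1+r)^−13 = €317,585.33

€317,585.33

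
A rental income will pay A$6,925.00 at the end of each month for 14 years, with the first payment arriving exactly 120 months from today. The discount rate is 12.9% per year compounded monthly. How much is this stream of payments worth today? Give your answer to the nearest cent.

A$150,529.79

Ordinary annuity of 168 payments, first payment at period 120.
Periodic rate r = 0.129/12 per month; n is counted in months.
The ordinary-annuity PV formula values the stream one period before the first payment (period 119); discount that back 119 periods:
PV₀ = 6,925 × [1 − (1+r)^−168] / r × (1+r)^−119 = A$150,529.79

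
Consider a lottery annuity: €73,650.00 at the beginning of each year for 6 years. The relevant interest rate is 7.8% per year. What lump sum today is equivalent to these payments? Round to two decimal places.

This is an annuity due: 6 payments of €73,650.00 at the beginning of each year.
Periodic rate r = 0.078 per year.
PV = PMT × [(1 − (1+r)^−n)/r] × (1+r) = 73,650 × [1 − (1+r)^−6] / r × (1+r) = €369,269.72

€369,269.72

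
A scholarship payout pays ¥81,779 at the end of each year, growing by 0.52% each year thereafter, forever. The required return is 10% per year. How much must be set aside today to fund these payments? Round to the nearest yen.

¥862,648

Periodic rate r = 0.1 per year.
Growing perpetuity (Gordon): PV = PMT₁ / (r − g) = 81,779 / (r − 0.0052) = ¥862,648.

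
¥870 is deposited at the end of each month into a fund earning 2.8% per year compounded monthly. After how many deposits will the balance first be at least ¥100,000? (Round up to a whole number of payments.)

102 payments

Periodic rate r = 0.028/12 per month; n is counted in months.
Ordinary annuity FV: 100,000 = 870 × [((1+r)^n − 1)/r].
(1+r)^n = 1 + 100,000 × r / 870, so n = ln(1 + 100,000·r/870) / ln(1+r) = 101.95.
Round up to a whole number of payments: n = 102.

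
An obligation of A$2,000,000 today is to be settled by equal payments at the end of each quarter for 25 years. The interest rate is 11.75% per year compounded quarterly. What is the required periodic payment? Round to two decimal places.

A$62,188.33

Level ordinary annuity; solve PV = PMT × [(1 − (1+r)^−n)/r] for PMT.
Periodic rate r = 0.1175/4 per quarter; n is counted in quarters.
With n = 100: PMT = 2,000,000 / ([(1 − (1+r)^−n)/r]) = A$62,188.33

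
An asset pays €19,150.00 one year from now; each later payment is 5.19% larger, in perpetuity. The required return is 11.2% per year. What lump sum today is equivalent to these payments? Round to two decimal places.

Periodic rate r = 0.112 per year.
Growing perpetuity (Gordon): PV = PMT₁ / (r − g) = 19,150 / (r − 0.0519) = €318,635.61.

€318,635.61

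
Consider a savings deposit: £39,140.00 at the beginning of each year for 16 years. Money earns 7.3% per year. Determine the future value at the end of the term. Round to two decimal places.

£1,200,901.22

This is an annuity due: 16 deposits of £39,140.00 at the beginning of each year.
Periodic rate r = 0.073 per year.
FV = PMT × [((1+r)^n − 1)/r] × (1+r) = 39,140 × [(1+r)^16 − 1] / r × (1+r) = £1,200,901.22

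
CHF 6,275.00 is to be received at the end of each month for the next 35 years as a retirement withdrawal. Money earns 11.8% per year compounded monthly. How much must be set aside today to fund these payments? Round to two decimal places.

This is an ordinary annuity: 420 payments of CHF 6,275.00 at the end of each month.
Periodic rate r = 0.118/12 per month; n is counted in months.
PV = PMT × [(1 − (1+r)^−n)/r] = 6,275 × [1 − (1+r)^−420] / r = CHF 627,663.39

CHF 627,663.39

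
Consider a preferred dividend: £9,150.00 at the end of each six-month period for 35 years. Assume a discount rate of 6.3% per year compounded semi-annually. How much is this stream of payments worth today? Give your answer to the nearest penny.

This is an ordinary annuity: 70 payments of £9,150.00 at the end of each six-month period.
Periodic rate r = 0.063/2 per half-year; n is counted in half-years.
PV = PMT × [(1 − (1+r)^−n)/r] = 9,150 × [1 − (1+r)^−70] / r = £257,342.92

£257,342.92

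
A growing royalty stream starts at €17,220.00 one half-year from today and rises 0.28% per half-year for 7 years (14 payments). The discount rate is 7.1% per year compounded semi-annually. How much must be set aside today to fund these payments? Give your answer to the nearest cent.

€190,570.51

Periodic rate r = 0.071/2 per half-year; n is counted in half-years.
Growing ordinary annuity: PV = PMT₁ × [1 − ((1+g)/(1+r))^n] / (r − g) = 17,220 × [1 − ((1+0.0028)/(1+r))^14] / (r − 0.0028) = €190,570.51.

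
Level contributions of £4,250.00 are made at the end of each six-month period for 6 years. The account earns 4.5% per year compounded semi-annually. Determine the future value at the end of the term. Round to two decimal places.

This is an ordinary annuity: 12 deposits of £4,250.00 at the end of each six-month period.
Periodic rate r = 0.045/2 per half-year; n is counted in half-years.
FV = PMT × [((1+r)^n − 1)/r] = 4,250 × [(1+r)^12 − 1] / r = £57,809.44

£57,809.44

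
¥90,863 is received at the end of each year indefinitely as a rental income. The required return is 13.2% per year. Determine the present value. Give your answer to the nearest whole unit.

Periodic rate r = 0.132 per year.
Level perpetuity: PV = PMT / r = 90,863 / (0.132) = ¥688,356.

¥688,356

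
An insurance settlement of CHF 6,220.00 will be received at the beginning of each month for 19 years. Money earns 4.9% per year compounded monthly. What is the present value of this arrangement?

This is an annuity due: 228 payments of CHF 6,220.00 at the beginning of each month.
Periodic rate r = 0.049/12 per month; n is counted in months.
PV = PMT × [(1 − (1+r)^−n)/r] × (1+r) = 6,220 × [1 − (1+r)^−228] / r × (1+r) = CHF 925,480.48

CHF 925,480.48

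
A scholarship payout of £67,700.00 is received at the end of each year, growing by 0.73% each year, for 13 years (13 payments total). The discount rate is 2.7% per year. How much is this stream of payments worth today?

£764,947.72

Periodic rate r = 0.027 per year.
Growing ordinary annuity: PV = PMT₁ × [1 − ((1+g)/(1+r))^n] / (r − g) = 67,700 × [1 − ((1+0.0073)/(1+r))^13] / (r − 0.0073) = £764,947.72.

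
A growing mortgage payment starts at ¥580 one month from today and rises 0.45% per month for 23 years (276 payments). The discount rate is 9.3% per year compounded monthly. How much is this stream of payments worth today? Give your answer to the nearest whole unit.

Periodic rate r = 0.093/12 per month; n is counted in months.
Growing ordinary annuity: PV = PMT₁ × [1 − ((1+g)/(1+r))^n] / (r − g) = 580 × [1 − ((1+0.0045)/(1+r))^276] / (r − 0.0045) = ¥105,288.

¥105,288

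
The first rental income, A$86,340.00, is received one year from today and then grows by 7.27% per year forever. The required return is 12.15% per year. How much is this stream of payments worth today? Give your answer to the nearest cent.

A$1,769,262.30

Periodic rate r = 0.1215 per year.
Growing perpetuity (Gordon): PV = PMT₁ / (r − g) = 86,340 / (r − 0.0727) = A$1,769,262.30.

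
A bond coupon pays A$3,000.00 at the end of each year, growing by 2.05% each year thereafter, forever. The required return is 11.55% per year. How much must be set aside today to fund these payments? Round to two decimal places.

Periodic rate r = 0.1155 per year.
Growing perpetuity (Gordon): PV = PMT₁ / (r − g) = 3,000 / (r − 0.0205) = A$31,578.95.

A$31,578.95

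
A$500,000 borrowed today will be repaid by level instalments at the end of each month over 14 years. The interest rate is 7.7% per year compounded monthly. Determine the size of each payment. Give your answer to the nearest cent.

Level ordinary annuity; solve PV = PMT × [(1 − (1+r)^−n)/r] for PMT.
Periodic rate r = 0.077/12 per month; n is counted in months.
With n = 168: PMT = 500,000 / ([(1 − (1+r)^−n)/r]) = A$4,871.81

A$4,871.81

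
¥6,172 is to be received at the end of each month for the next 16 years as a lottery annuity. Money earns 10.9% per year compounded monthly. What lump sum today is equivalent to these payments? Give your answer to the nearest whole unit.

¥559,760

This is an ordinary annuity: 192 payments of ¥6,172 at the end of each month.
Periodic rate r = 0.109/12 per month; n is counted in months.
PV = PMT × [(1 − (1+r)^−n)/r] = 6,172 × [1 − (1+r)^−192] / r = ¥559,760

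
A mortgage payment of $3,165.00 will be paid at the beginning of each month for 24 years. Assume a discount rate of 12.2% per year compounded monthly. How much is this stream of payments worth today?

$297,400.15

This is an annuity due: 288 payments of $3,165.00 at the beginning of each month.
Periodic rate r = 0.122/12 per month; n is counted in months.
PV = PMT × [(1 − (1+r)^−n)/r] × (1+r) = 3,165 × [1 − (1+r)^−288] / r × (1+r) = $297,400.15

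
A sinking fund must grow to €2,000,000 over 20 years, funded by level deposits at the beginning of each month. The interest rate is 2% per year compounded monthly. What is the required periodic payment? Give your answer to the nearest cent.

€6,773.04

Level annuity due; solve FV = PMT × [((1+r)^n − 1)/r] × (1+r) for PMT.
Periodic rate r = 0.02/12 per month; n is counted in months.
With n = 240: PMT = 2,000,000 / ([((1+r)^n − 1)/r] × (1+r)) = €6,773.04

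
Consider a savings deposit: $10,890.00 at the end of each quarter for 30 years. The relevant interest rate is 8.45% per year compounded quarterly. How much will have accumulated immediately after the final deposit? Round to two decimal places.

This is an ordinary annuity: 120 deposits of $10,890.00 at the end of each quarter.
Periodic rate r = 0.0845/4 per quarter; n is counted in quarters.
FV = PMT × [((1+r)^n − 1)/r] = 10,890 × [(1+r)^120 − 1] / r = $5,818,820.70

$5,818,820.70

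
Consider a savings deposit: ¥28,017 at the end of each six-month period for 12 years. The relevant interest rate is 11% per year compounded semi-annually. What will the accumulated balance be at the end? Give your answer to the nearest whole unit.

This is an ordinary annuity: 24 deposits of ¥28,017 at the end of each six-month period.
Periodic rate r = 0.11/2 per half-year; n is counted in half-years.
FV = PMT × [((1+r)^n − 1)/r] = 28,017 × [(1+r)^24 − 1] / r = ¥1,331,872

¥1,331,872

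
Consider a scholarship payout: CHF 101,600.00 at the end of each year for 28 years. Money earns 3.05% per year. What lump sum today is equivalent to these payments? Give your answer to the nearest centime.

This is an ordinary annuity: 28 payments of CHF 101,600.00 at the end of each year.
Periodic rate r = 0.0305 per year.
PV = PMT × [(1 − (1+r)^−n)/r] = 101,600 × [1 − (1+r)^−28] / r = CHF 1,894,831.61

CHF 1,894,831.61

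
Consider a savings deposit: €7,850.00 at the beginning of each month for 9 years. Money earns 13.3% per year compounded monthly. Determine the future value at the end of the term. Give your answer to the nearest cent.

€1,638,803.78

This is an annuity due: 108 deposits of €7,850.00 at the beginning of each month.
Periodic rate r = 0.133/12 per month; n is counted in months.
FV = PMT × [((1+r)^n − 1)/r] × (1+r) = 7,850 × [(1+r)^108 − 1] / r × (1+r) = €1,638,803.78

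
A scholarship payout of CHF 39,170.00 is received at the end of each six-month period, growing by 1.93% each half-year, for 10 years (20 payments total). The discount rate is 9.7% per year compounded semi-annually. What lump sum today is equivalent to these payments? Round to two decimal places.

Periodic rate r = 0.097/2 per half-year; n is counted in half-years.
Growing ordinary annuity: PV = PMT₁ × [1 − ((1+g)/(1+r))^n] / (r − g) = 39,170 × [1 − ((1+0.0193)/(1+r))^20] / (r − 0.0193) = CHF 578,933.69.

CHF 578,933.69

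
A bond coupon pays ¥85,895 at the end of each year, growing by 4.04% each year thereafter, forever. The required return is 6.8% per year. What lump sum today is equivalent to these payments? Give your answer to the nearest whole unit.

Periodic rate r = 0.068 per year.
Growing perpetuity (Gordon): PV = PMT₁ / (r − g) = 85,895 / (r − 0.0404) = ¥3,112,138.

¥3,112,138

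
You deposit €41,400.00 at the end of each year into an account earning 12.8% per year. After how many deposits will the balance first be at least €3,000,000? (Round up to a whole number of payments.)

Periodic rate r = 0.128 per year.
Ordinary annuity FV: 3,000,000 = 41,400 × [((1+r)^n − 1)/r].
(1+r)^n = 1 + 3,000,000 × r / 41,400, so n = ln(1 + 3,000,000·r/41,400) / ln(1+r) = 19.34.
Round up to a whole number of payments: n = 20.

20 payments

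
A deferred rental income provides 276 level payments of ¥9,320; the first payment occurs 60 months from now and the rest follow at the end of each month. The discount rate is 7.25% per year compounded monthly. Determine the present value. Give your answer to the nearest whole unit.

Ordinary annuity of 276 payments, first payment at period 60.
Periodic rate r = 0.0725/12 per month; n is counted in months.
The ordinary-annuity PV formula values the stream one period before the first payment (period 59); discount that back 59 periods:
PV₀ = 9,320 × [1 − (1+r)^−276] / r × (1+r)^−59 = ¥876,154

¥876,154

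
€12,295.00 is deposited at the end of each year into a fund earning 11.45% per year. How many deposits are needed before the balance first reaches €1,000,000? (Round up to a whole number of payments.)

Periodic rate r = 0.1145 per year.
Ordinary annuity FV: 1,000,000 = 12,295 × [((1+r)^n − 1)/r].
(1+r)^n = 1 + 1,000,000 × r / 12,295, so n = ln(1 + 1,000,000·r/12,295) / ln(1+r) = 21.52.
Round up to a whole number of payments: n = 22.

22 payments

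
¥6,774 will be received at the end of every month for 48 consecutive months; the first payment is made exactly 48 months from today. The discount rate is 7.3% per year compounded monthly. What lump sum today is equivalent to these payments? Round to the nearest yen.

Ordinary annuity of 48 payments, first payment at period 48.
Periodic rate r = 0.073/12 per month; n is counted in months.
The ordinary-annuity PV formula values the stream one period before the first payment (period 47); discount that back 47 periods:
PV₀ = 6,774 × [1 − (1+r)^−48] / r × (1+r)^−47 = ¥211,490

¥211,490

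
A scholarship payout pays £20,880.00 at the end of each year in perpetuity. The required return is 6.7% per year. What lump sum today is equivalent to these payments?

£311,641.79

Periodic rate r = 0.067 per year.
Level perpetuity: PV = PMT / r = 20,880 / (0.067) = £311,641.79.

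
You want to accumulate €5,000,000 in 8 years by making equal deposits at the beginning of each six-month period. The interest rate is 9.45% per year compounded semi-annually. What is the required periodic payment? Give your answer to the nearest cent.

Level annuity due; solve FV = PMT × [((1+r)^n − 1)/r] × (1+r) for PMT.
Periodic rate r = 0.0945/2 per half-year; n is counted in half-years.
With n = 16: PMT = 5,000,000 / ([((1+r)^n − 1)/r] × (1+r)) = €206,362.63

€206,362.63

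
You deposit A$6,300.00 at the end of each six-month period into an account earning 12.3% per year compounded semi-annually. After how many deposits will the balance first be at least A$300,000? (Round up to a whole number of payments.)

Periodic rate r = 0.123/2 per half-year; n is counted in half-years.
Ordinary annuity FV: 300,000 = 6,300 × [((1+r)^n − 1)/r].
(1+r)^n = 1 + 300,000 × r / 6,300, so n = ln(1 + 300,000·r/6,300) / ln(1+r) = 22.93.
Round up to a whole number of payments: n = 23.

23 payments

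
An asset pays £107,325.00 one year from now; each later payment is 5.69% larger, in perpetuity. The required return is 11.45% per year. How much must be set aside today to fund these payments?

Periodic rate r = 0.1145 per year.
Growing perpetuity (Gordon): PV = PMT₁ / (r − g) = 107,325 / (r − 0.0569) = £1,863,281.25.

£1,863,281.25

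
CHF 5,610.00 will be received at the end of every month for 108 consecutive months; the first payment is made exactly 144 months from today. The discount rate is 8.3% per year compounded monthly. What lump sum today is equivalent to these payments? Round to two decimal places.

CHF 158,908.05

Ordinary annuity of 108 payments, first payment at period 144.
Periodic rate r = 0.083/12 per month; n is counted in months.
The ordinary-annuity PV formula values the stream one period before the first payment (period 143); discount that back 143 periods:
PV₀ = 5,610 × [1 − (1+r)^−108] / r × (1+r)^−143 = CHF 158,908.05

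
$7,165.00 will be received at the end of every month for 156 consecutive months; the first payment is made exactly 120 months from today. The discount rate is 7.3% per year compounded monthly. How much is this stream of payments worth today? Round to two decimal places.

$350,117.07

Ordinary annuity of 156 payments, first payment at period 120.
Periodic rate r = 0.073/12 per month; n is counted in months.
The ordinary-annuity PV formula values the stream one period before the first payment (period 119); discount that back 119 periods:
PV₀ = 7,165 × [1 − (1+r)^−156] / r × (1+r)^−119 = $350,117.07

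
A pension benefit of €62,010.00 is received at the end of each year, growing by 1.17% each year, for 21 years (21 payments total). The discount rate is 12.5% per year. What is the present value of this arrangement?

€488,407.99

Periodic rate r = 0.125 per year.
Growing ordinary annuity: PV = PMT₁ × [1 − ((1+g)/(1+r))^n] / (r − g) = 62,010 × [1 − ((1+0.0117)/(1+r))^21] / (r − 0.0117) = €488,407.99.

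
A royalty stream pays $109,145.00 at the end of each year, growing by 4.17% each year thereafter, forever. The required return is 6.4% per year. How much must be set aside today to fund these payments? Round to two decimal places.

$4,894,394.62

Periodic rate r = 0.064 per year.
Growing perpetuity (Gordon): PV = PMT₁ / (r − g) = 109,145 / (r − 0.0417) = $4,894,394.62.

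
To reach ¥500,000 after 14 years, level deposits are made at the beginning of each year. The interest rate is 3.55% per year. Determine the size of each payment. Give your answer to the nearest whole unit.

Level annuity due; solve FV = PMT × [((1+r)^n − 1)/r] × (1+r) for PMT.
Periodic rate r = 0.0355 per year.
With n = 14: PMT = 500,000 / ([((1+r)^n − 1)/r] × (1+r)) = ¥27,223

¥27,223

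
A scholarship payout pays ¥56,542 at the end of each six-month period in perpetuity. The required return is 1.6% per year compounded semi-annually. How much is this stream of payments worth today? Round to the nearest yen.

Periodic rate r = 0.016/2 per half-year.
Level perpetuity: PV = PMT / r = 56,542 / (0.016/2) = ¥7,067,750.

¥7,067,750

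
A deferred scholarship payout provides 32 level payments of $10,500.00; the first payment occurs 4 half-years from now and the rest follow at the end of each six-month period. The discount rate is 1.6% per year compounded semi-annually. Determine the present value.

$288,425.47

Ordinary annuity of 32 payments, first payment at period 4.
Periodic rate r = 0.016/2 per half-year; n is counted in half-years.
The ordinary-annuity PV formula values the stream one period before the first payment (period 3); discount that back 3 periods:
PV₀ = 10,500 × [1 − (1+r)^−32] / r × (1+r)^−3 = $288,425.47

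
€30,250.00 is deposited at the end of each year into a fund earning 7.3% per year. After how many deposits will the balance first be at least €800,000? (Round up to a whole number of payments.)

16 payments

Periodic rate r = 0.073 per year.
Ordinary annuity FV: 800,000 = 30,250 × [((1+r)^n − 1)/r].
(1+r)^n = 1 + 800,000 × r / 30,250, so n = ln(1 + 800,000·r/30,250) / ln(1+r) = 15.26.
Round up to a whole number of payments: n = 16.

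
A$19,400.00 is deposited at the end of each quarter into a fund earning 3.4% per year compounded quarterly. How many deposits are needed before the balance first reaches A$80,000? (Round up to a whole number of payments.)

Periodic rate r = 0.034/4 per quarter; n is counted in quarters.
Ordinary annuity FV: 80,000 = 19,400 × [((1+r)^n − 1)/r].
(1+r)^n = 1 + 80,000 × r / 19,400, so n = ln(1 + 80,000·r/19,400) / ln(1+r) = 4.07.
Round up to a whole number of payments: n = 5.

5 payments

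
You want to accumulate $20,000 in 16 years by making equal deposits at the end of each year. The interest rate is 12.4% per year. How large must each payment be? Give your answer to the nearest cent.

$451.71

Level ordinary annuity; solve FV = PMT × [((1+r)^n − 1)/r] for PMT.
Periodic rate r = 0.124 per year.
With n = 16: PMT = 20,000 / ([((1+r)^n − 1)/r]) = $451.71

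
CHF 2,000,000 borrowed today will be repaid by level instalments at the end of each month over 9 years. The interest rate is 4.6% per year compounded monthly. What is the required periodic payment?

CHF 22,650.57

Level ordinary annuity; solve PV = PMT × [(1 − (1+r)^−n)/r] for PMT.
Periodic rate r = 0.046/12 per month; n is counted in months.
With n = 108: PMT = 2,000,000 / ([(1 − (1+r)^−n)/r]) = CHF 22,650.57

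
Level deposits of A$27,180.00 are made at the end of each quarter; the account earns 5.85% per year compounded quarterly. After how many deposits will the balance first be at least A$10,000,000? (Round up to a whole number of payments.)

128 payments

Periodic rate r = 0.0585/4 per quarter; n is counted in quarters.
Ordinary annuity FV: 10,000,000 = 27,180 × [((1+r)^n − 1)/r].
(1+r)^n = 1 + 10,000,000 × r / 27,180, so n = ln(1 + 10,000,000·r/27,180) / ln(1+r) = 127.65.
Round up to a whole number of payments: n = 128.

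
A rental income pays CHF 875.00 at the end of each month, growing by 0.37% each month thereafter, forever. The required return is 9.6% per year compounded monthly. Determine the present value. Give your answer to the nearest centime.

Periodic rate r = 0.096/12 per month.
Growing perpetuity (Gordon): PV = PMT₁ / (r − g) = 875 / (r − 0.0037) = CHF 203,488.37.

CHF 203,488.37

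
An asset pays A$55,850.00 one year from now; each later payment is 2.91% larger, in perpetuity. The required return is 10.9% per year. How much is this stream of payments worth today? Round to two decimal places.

A$698,998.75

Periodic rate r = 0.109 per year.
Growing perpetuity (Gordon): PV = PMT₁ / (r − g) = 55,850 / (r − 0.0291) = A$698,998.75.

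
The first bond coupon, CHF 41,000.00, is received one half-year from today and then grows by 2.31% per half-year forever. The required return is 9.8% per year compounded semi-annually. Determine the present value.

CHF 1,583,011.58

Periodic rate r = 0.098/2 per half-year.
Growing perpetuity (Gordon): PV = PMT₁ / (r − g) = 41,000 / (r − 0.0231) = CHF 1,583,011.58.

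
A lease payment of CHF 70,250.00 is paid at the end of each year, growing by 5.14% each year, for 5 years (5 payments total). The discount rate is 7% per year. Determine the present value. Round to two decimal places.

Periodic rate r = 0.07 per year.
Growing ordinary annuity: PV = PMT₁ × [1 − ((1+g)/(1+r))^n] / (r − g) = 70,250 × [1 − ((1+0.0514)/(1+r))^5] / (r − 0.0514) = CHF 317,054.91.

CHF 317,054.91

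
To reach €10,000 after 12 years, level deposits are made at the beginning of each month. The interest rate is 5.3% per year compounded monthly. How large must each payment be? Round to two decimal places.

€49.62

Level annuity due; solve FV = PMT × [((1+r)^n − 1)/r] × (1+r) for PMT.
Periodic rate r = 0.053/12 per month; n is counted in months.
With n = 144: PMT = 10,000 / ([((1+r)^n − 1)/r] × (1+r)) = €49.62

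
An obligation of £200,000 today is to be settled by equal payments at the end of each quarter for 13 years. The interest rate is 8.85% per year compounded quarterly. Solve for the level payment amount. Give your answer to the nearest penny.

£6,511.88

Level ordinary annuity; solve PV = PMT × [(1 − (1+r)^−n)/r] for PMT.
Periodic rate r = 0.0885/4 per quarter; n is counted in quarters.
With n = 52: PMT = 200,000 / ([(1 − (1+r)^−n)/r]) = £6,511.88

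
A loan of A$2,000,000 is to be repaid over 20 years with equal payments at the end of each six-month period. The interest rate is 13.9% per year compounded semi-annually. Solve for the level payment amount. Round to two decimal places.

A$149,148.14

Level ordinary annuity; solve PV = PMT × [(1 − (1+r)^−n)/r] for PMT.
Periodic rate r = 0.139/2 per half-year; n is counted in half-years.
With n = 40: PMT = 2,000,000 / ([(1 − (1+r)^−n)/r]) = A$149,148.14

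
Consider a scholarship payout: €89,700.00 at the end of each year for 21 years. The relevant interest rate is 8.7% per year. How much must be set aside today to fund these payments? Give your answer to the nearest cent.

€852,199.38

This is an ordinary annuity: 21 payments of €89,700.00 at the end of each year.
Periodic rate r = 0.087 per year.
PV = PMT × [(1 − (1+r)^−n)/r] = 89,700 × [1 − (1+r)^−21] / r = €852,199.38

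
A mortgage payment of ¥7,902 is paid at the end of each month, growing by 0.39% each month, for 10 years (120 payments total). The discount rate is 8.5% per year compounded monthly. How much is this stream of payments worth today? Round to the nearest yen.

Periodic rate r = 0.085/12 per month; n is counted in months.
Growing ordinary annuity: PV = PMT₁ × [1 − ((1+g)/(1+r))^n] / (r − g) = 7,902 × [1 − ((1+0.0039)/(1+r))^120] / (r − 0.0039) = ¥784,606.

¥784,606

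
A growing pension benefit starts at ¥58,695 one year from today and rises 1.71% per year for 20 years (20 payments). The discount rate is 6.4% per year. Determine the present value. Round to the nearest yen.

¥743,487

Periodic rate r = 0.064 per year.
Growing ordinary annuity: PV = PMT₁ × [1 − ((1+g)/(1+r))^n] / (r − g) = 58,695 × [1 − ((1+0.0171)/(1+r))^20] / (r − 0.0171) = ¥743,487.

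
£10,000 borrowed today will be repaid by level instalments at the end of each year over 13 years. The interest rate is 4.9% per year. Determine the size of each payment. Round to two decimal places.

£1,058.16

Level ordinary annuity; solve PV = PMT × [(1 − (1+r)^−n)/r] for PMT.
Periodic rate r = 0.049 per year.
With n = 13: PMT = 10,000 / ([(1 − (1+r)^−n)/r]) = £1,058.16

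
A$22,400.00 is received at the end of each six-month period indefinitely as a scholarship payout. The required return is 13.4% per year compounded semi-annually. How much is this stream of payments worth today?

A$334,328.36

Periodic rate r = 0.134/2 per half-year.
Level perpetuity: PV = PMT / r = 22,400 / (0.134/2) = A$334,328.36.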